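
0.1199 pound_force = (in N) 0.5333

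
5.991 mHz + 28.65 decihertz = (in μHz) 2.871e+06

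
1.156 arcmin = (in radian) 0.0003363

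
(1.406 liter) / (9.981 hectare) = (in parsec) 4.565e-25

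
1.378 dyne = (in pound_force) 3.098e-06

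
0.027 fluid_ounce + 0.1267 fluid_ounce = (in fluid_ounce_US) 0.1537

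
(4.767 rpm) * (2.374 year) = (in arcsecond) 7.709e+12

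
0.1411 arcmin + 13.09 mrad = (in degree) 0.7524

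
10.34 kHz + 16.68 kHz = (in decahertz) 2702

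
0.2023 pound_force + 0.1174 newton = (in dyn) 1.017e+05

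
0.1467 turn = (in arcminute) 3169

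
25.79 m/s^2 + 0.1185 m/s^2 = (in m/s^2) 25.91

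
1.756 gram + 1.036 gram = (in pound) 0.006155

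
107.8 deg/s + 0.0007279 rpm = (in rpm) 17.97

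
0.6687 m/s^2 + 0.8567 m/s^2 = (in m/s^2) 1.525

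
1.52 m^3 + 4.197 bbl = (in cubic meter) 2.187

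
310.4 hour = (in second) 1.117e+06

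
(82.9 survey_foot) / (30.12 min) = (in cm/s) 1.398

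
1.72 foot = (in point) 1486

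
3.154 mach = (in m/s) 1074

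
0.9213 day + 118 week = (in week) 118.1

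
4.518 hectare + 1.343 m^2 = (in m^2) 4.518e+04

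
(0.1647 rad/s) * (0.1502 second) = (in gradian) 1.575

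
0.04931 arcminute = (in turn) 2.283e-06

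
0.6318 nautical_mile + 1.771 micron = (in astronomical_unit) 7.822e-09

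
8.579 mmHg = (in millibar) 11.44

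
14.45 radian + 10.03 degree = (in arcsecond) 3.017e+06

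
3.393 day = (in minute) 4886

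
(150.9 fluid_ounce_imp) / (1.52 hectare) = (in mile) 1.753e-10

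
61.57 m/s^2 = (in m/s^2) 61.57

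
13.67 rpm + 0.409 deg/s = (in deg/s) 82.43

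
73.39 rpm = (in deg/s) 440.3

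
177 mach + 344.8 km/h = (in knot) 1.173e+05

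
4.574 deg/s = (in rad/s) 0.07983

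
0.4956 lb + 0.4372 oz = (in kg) 0.2372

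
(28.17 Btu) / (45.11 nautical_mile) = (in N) 0.3558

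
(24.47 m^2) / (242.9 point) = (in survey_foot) 936.9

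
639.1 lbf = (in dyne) 2.843e+08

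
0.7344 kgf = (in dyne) 7.202e+05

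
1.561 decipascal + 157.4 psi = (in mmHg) 8140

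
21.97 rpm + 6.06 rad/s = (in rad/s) 8.361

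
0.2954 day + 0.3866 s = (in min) 425.4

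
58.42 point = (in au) 1.378e-13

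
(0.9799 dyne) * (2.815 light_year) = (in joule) 2.61e+11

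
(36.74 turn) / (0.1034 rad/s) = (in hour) 0.6201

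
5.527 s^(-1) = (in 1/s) 5.527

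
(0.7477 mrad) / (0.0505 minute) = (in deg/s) 0.01414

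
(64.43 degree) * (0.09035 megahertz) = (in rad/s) 1.016e+05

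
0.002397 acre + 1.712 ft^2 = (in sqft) 106.1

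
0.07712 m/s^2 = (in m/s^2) 0.07712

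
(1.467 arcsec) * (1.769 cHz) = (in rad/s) 1.258e-07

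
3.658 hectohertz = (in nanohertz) 3.658e+11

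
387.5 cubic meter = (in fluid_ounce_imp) 1.364e+07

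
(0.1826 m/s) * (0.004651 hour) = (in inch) 120.4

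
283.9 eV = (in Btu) 4.311e-20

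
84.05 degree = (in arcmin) 5043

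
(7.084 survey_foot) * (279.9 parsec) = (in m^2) 1.865e+19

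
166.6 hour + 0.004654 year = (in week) 1.234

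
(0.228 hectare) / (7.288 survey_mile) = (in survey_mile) 0.0001208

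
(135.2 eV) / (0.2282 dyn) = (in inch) 3.737e-10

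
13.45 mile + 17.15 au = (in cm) 2.566e+14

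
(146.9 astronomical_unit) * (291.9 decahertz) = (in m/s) 6.415e+16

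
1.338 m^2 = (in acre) 0.0003306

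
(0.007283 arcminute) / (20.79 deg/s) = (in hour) 1.622e-09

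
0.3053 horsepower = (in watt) 227.7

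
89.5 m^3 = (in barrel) 562.9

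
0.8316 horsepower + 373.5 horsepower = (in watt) 2.791e+05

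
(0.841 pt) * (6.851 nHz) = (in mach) 5.969e-15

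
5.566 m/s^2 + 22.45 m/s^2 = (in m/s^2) 28.02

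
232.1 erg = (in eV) 1.449e+14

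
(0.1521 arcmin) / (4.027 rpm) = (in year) 3.327e-12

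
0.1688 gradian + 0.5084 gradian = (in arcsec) 2194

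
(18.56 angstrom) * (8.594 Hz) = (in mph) 3.568e-08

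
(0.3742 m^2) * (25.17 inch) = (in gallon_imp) 52.62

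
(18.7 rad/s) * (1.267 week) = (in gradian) 9.122e+08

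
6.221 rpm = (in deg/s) 37.33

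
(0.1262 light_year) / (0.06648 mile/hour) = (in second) 4.017e+16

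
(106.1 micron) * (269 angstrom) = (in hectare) 2.854e-16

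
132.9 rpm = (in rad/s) 13.92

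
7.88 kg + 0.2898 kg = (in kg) 8.17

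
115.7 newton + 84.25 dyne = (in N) 115.7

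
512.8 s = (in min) 8.547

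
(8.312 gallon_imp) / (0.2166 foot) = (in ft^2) 6.161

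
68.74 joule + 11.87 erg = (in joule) 68.74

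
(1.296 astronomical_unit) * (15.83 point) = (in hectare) 1.083e+05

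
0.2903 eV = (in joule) 4.651e-20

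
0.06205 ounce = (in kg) 0.001759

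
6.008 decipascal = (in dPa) 6.008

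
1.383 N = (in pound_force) 0.3109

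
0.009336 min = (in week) 9.262e-07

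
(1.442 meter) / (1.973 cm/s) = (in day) 0.0008459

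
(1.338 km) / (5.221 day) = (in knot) 0.005766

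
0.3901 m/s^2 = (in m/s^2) 0.3901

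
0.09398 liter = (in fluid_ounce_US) 3.178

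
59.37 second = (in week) 9.816e-05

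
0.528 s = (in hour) 0.0001467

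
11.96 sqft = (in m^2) 1.111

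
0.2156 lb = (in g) 97.79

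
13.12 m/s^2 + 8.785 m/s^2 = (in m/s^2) 21.91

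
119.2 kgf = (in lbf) 262.8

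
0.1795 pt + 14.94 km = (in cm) 1.494e+06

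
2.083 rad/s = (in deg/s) 119.3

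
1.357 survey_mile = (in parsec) 7.077e-14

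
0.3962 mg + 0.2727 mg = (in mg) 0.6689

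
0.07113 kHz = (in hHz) 0.7113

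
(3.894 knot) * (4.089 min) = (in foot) 1612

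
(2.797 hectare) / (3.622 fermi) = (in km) 7.722e+15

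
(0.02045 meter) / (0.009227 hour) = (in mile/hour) 0.001377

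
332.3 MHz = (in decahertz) 3.323e+07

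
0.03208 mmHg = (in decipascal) 42.77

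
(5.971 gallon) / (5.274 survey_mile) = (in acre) 6.58e-10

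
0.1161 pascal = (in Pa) 0.1161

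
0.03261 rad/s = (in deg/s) 1.868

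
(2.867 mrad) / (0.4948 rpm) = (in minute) 0.0009222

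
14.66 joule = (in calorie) 3.504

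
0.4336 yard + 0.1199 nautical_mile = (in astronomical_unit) 1.487e-09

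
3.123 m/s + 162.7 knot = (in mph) 194.2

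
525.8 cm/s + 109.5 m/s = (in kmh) 413.1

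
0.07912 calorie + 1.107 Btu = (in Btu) 1.107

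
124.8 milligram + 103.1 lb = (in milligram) 4.677e+07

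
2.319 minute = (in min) 2.319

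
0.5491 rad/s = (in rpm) 5.244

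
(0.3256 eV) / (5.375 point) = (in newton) 2.751e-17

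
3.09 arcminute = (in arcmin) 3.09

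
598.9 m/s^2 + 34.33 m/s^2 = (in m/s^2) 633.2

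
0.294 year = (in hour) 2575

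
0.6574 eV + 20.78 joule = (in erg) 2.078e+08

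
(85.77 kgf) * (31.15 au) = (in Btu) 3.715e+12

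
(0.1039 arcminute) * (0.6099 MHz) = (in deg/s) 1056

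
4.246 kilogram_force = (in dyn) 4.164e+06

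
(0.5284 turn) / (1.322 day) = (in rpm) 0.0002776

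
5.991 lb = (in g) 2717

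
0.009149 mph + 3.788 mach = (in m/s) 1290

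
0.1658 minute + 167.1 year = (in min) 8.783e+07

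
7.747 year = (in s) 2.443e+08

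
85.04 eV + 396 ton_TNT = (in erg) 1.657e+19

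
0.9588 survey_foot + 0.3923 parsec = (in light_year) 1.28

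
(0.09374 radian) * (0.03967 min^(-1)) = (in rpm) 0.0005918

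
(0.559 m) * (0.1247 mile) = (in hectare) 0.01122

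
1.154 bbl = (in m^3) 0.1835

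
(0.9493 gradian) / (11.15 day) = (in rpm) 1.478e-07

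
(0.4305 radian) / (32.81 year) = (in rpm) 3.973e-09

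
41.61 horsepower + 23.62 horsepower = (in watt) 4.864e+04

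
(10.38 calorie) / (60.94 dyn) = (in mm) 7.127e+07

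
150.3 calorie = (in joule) 628.9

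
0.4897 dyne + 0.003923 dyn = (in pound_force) 1.11e-06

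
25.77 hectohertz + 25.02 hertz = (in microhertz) 2.602e+09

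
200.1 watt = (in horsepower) 0.2683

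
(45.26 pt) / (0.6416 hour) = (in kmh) 2.489e-05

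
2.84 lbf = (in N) 12.63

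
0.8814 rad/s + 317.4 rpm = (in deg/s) 1955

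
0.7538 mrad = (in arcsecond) 155.5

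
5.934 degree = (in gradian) 6.593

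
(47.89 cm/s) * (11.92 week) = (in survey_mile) 2145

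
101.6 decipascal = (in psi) 0.001474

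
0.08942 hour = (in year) 1.021e-05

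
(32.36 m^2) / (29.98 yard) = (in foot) 3.873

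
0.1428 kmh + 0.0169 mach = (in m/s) 5.794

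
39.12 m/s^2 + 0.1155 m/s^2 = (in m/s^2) 39.24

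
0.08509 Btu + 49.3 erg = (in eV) 5.603e+20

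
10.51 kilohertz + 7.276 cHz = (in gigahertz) 1.051e-05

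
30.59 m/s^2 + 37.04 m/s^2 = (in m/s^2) 67.63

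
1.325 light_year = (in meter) 1.254e+16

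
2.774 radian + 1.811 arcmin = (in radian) 2.775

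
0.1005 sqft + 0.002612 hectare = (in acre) 0.006457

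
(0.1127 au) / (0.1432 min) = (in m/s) 1.962e+09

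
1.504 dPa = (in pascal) 0.1504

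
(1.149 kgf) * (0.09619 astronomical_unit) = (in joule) 1.621e+11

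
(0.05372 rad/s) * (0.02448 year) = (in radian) 4.147e+04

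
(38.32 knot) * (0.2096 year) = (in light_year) 1.377e-08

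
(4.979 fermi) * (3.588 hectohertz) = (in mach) 5.247e-15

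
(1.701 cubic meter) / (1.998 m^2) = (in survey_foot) 2.793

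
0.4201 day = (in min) 604.9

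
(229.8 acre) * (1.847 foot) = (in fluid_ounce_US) 1.77e+10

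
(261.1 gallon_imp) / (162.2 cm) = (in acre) 0.0001808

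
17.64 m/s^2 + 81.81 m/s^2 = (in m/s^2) 99.45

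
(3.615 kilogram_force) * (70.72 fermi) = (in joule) 2.507e-12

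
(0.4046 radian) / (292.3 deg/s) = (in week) 1.311e-07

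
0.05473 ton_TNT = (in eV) 1.429e+27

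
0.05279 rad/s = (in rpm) 0.5041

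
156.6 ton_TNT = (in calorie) 1.566e+11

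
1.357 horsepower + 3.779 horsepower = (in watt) 3830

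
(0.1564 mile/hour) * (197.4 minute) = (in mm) 8.281e+05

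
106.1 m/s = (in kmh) 382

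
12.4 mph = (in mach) 0.01628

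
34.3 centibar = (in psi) 4.975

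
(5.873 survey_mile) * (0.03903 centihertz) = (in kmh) 13.28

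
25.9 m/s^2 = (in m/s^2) 25.9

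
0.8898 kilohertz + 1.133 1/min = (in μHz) 8.898e+08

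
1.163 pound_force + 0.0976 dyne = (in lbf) 1.163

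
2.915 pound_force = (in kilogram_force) 1.322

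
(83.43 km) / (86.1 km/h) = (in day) 0.04037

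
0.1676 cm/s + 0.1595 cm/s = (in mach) 9.606e-06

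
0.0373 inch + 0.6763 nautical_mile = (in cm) 1.253e+05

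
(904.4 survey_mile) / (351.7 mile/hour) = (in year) 0.0002936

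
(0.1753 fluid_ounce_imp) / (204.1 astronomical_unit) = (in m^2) 1.631e-19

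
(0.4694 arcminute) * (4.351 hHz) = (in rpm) 0.5673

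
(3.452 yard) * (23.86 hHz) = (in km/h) 2.711e+04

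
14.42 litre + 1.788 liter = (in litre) 16.21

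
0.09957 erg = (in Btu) 9.437e-12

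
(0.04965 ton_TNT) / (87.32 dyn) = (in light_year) 2.515e-05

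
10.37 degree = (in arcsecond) 3.733e+04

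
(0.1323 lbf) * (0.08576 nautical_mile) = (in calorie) 22.34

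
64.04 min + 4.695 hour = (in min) 345.7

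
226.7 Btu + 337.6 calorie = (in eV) 1.502e+24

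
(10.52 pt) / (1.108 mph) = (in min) 0.0001249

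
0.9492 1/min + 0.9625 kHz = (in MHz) 0.0009625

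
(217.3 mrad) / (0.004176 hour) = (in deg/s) 0.8282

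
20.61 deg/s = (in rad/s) 0.3597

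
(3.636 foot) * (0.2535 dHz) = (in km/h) 0.1011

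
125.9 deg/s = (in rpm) 20.98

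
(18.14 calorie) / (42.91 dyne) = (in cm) 1.769e+07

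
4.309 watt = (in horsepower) 0.005778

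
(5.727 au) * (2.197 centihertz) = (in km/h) 6.776e+10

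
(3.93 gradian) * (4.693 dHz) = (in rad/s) 0.02897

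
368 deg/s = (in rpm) 61.33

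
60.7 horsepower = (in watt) 4.526e+04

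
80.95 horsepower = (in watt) 6.036e+04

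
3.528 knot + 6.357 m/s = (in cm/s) 817.2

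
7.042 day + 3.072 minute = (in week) 1.006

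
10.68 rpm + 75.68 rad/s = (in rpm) 733.4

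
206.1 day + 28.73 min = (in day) 206.1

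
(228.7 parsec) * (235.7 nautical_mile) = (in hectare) 3.08e+20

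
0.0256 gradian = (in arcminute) 1.382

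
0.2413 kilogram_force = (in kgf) 0.2413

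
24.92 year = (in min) 1.31e+07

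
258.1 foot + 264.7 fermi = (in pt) 2.23e+05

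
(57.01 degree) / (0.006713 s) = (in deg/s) 8492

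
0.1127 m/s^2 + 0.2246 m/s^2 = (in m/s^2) 0.3373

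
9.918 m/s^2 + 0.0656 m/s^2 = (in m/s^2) 9.984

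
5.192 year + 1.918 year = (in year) 7.11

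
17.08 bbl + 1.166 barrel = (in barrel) 18.25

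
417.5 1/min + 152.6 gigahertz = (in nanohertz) 1.526e+20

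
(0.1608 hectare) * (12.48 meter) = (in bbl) 1.262e+05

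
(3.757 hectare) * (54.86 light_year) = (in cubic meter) 1.95e+22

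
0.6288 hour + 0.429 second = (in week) 0.003744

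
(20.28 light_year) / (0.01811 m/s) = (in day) 1.226e+14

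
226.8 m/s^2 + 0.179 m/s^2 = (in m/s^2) 227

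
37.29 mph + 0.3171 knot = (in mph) 37.65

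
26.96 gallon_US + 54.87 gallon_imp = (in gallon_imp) 77.32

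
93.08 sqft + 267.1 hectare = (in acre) 660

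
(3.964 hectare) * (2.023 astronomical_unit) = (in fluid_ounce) 4.057e+20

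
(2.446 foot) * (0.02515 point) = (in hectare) 6.615e-10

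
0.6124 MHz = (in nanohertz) 6.124e+14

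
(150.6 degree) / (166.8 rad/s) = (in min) 0.0002626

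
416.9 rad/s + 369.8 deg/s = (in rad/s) 423.4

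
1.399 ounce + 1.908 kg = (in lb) 4.294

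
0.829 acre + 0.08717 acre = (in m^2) 3708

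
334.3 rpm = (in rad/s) 35.01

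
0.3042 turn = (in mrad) 1911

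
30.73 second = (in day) 0.0003557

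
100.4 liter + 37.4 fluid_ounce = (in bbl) 0.6385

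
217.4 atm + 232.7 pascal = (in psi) 3195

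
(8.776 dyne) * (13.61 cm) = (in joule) 1.194e-05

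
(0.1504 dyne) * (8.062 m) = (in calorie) 2.898e-06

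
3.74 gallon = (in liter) 14.16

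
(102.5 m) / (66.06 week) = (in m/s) 2.566e-06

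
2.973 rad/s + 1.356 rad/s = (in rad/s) 4.329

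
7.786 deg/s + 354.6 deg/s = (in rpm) 60.4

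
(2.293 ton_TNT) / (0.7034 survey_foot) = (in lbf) 1.006e+10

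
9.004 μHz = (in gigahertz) 9.004e-15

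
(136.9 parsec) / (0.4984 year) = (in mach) 7.893e+08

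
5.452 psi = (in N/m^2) 3.759e+04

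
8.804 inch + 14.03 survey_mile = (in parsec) 7.317e-13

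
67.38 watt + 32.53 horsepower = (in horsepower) 32.62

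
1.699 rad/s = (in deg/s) 97.35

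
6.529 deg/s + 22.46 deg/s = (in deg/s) 28.99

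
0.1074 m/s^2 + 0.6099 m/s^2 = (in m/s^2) 0.7173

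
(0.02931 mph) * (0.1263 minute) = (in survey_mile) 6.17e-05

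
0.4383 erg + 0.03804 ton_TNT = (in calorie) 3.804e+07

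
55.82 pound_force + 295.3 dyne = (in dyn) 2.483e+07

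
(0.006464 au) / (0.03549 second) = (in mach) 8.002e+07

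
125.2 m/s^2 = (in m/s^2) 125.2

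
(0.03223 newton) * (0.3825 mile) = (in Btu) 0.0188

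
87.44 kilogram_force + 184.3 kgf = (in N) 2665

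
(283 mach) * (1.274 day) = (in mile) 6.591e+06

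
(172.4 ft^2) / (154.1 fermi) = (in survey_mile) 6.458e+10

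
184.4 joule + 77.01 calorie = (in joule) 506.6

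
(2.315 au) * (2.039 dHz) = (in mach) 2.074e+08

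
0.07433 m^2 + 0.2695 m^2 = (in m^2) 0.3438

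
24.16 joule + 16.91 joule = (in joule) 41.07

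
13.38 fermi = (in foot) 4.39e-14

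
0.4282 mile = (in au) 4.606e-09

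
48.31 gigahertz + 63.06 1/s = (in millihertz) 4.831e+13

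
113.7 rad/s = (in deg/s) 6515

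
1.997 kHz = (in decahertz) 199.7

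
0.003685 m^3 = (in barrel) 0.02318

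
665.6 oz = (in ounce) 665.6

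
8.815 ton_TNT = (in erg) 3.688e+17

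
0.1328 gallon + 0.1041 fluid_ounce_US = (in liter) 0.5058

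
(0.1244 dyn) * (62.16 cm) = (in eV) 4.826e+12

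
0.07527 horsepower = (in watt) 56.13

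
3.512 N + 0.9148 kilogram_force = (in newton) 12.48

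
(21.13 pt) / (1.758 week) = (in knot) 1.363e-08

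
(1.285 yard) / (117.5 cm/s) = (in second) 1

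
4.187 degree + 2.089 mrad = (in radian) 0.07517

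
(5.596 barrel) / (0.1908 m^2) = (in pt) 1.322e+04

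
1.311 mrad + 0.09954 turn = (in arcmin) 2155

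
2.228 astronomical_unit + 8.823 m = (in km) 3.333e+08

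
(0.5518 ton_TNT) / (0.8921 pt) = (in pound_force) 1.649e+12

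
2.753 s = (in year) 8.73e-08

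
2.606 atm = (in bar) 2.641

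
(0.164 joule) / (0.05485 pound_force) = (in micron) 6.722e+05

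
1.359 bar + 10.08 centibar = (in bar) 1.46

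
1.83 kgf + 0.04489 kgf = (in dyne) 1.839e+06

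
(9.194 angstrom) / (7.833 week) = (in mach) 5.7e-19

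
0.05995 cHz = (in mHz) 0.5995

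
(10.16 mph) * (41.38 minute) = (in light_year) 1.192e-12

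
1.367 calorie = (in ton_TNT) 1.367e-09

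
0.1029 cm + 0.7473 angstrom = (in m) 0.001029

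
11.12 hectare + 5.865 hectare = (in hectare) 16.98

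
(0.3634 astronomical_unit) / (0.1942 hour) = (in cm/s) 7.776e+09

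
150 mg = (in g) 0.15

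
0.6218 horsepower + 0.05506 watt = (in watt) 463.7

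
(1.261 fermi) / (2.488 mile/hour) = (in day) 1.312e-20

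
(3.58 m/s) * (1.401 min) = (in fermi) 3.009e+17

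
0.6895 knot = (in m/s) 0.3547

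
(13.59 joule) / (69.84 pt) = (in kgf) 56.25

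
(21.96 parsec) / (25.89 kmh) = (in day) 1.091e+12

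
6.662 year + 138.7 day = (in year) 7.042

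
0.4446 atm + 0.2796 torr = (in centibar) 45.09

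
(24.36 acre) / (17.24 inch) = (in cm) 2.251e+07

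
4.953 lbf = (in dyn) 2.203e+06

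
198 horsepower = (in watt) 1.476e+05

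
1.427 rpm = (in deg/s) 8.562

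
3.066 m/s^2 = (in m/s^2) 3.066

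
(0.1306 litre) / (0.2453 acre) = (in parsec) 4.264e-24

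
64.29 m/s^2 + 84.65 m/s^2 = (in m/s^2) 148.9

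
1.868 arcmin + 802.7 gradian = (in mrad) 1.261e+04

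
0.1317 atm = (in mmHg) 100.1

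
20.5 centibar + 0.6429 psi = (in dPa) 2.493e+05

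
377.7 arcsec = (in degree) 0.1049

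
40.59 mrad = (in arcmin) 139.5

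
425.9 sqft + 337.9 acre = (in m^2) 1.367e+06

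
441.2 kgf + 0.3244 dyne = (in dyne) 4.327e+08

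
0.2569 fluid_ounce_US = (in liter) 0.007597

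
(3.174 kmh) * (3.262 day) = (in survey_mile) 154.4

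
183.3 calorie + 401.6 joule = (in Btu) 1.108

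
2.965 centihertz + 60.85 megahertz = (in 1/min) 3.651e+09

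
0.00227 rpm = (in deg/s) 0.01362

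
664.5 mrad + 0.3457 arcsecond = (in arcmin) 2284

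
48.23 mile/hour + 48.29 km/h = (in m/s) 34.97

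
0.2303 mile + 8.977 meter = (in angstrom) 3.796e+12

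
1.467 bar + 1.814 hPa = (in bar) 1.469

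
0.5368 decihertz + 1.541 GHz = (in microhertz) 1.541e+15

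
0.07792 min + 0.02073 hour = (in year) 2.515e-06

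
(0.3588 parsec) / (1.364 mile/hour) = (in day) 2.101e+11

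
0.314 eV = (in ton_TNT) 1.202e-29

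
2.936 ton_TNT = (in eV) 7.667e+28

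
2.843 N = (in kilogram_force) 0.2899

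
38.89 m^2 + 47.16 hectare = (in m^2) 4.716e+05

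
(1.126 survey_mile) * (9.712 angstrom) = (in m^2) 1.76e-06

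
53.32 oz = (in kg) 1.512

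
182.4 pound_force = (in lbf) 182.4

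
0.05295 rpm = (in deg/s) 0.3177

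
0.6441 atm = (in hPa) 652.6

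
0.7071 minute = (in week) 7.015e-05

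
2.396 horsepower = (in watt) 1787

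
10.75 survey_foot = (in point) 9288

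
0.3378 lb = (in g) 153.2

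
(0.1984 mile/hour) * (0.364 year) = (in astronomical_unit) 6.806e-06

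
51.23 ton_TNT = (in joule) 2.143e+11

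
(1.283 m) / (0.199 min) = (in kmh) 0.3868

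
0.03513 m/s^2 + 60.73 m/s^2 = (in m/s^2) 60.77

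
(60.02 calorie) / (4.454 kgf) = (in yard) 6.288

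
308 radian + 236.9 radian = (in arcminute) 1.873e+06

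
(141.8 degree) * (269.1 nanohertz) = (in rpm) 6.36e-06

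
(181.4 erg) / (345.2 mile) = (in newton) 3.265e-11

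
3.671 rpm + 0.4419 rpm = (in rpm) 4.113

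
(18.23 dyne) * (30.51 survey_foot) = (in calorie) 0.0004052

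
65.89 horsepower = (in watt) 4.913e+04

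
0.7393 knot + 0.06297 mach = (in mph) 48.81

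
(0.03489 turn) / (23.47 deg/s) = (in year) 1.697e-08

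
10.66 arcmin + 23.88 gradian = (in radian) 0.3782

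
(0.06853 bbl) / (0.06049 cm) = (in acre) 0.004451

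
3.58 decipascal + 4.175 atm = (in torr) 3173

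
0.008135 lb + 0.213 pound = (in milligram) 1.003e+05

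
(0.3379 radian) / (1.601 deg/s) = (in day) 0.00014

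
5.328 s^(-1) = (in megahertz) 5.328e-06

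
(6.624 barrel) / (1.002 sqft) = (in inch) 445.4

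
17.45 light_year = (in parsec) 5.35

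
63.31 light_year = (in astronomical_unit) 4.004e+06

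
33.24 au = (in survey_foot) 1.631e+13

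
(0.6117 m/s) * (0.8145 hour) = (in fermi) 1.794e+18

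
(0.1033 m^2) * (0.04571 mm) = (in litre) 0.004722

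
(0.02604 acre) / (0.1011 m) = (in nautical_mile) 0.5628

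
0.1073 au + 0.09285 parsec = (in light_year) 0.3028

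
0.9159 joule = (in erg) 9.159e+06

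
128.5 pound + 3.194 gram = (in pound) 128.5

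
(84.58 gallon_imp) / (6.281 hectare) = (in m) 6.122e-06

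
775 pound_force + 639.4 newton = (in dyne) 4.087e+08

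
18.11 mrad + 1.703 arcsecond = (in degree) 1.038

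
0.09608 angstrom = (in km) 9.608e-15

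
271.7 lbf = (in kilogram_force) 123.2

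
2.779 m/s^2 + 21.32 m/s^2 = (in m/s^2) 24.1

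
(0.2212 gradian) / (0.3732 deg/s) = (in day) 6.174e-06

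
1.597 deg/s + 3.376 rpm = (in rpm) 3.642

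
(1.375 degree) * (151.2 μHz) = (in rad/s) 3.629e-06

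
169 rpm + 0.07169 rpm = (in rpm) 169.1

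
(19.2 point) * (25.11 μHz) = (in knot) 3.306e-07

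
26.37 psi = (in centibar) 181.8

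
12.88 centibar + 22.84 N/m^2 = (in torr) 96.78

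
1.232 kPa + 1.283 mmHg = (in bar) 0.01403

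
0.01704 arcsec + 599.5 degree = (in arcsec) 2.158e+06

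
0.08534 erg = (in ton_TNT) 2.04e-18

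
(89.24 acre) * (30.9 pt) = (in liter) 3.937e+06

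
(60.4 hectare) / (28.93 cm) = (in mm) 2.088e+09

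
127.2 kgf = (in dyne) 1.247e+08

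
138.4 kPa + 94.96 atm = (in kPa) 9760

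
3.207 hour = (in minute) 192.4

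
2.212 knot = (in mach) 0.003342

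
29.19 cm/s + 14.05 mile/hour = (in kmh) 23.66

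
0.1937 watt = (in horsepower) 0.0002598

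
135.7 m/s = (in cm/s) 1.357e+04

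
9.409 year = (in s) 2.967e+08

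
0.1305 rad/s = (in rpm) 1.246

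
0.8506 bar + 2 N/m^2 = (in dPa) 8.506e+05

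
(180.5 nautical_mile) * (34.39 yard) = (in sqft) 1.132e+08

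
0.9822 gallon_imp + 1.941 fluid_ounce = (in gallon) 1.195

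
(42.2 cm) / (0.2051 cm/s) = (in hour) 0.05715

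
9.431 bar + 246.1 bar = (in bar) 255.5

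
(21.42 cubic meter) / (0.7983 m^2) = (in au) 1.794e-10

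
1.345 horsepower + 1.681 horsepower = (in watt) 2256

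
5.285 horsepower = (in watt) 3941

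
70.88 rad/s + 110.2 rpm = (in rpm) 787.1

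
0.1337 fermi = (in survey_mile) 8.308e-20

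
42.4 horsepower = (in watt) 3.162e+04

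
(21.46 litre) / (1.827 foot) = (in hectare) 3.854e-06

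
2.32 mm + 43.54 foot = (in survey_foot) 43.55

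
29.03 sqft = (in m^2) 2.697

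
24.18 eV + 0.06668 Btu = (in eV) 4.391e+20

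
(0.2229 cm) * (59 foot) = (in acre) 9.905e-06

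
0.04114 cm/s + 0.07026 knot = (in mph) 0.08177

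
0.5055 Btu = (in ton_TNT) 1.275e-07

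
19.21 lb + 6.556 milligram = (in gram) 8714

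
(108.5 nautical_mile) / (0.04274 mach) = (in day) 0.1598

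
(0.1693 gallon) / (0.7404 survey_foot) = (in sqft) 0.03057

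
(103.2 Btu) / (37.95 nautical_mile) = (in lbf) 0.3483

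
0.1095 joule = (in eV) 6.834e+17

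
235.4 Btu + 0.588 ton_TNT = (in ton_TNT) 0.5881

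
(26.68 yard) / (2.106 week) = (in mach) 5.625e-08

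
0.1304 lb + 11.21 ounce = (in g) 376.9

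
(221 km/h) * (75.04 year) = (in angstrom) 1.453e+21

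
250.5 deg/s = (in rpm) 41.75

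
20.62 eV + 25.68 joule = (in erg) 2.568e+08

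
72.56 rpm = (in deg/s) 435.4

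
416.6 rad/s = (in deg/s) 2.387e+04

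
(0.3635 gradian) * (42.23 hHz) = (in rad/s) 24.11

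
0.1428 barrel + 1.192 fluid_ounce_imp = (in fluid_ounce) 768.8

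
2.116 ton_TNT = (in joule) 8.853e+09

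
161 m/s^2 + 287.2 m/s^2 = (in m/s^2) 448.2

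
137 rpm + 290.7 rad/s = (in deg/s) 1.748e+04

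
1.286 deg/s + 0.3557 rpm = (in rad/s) 0.05969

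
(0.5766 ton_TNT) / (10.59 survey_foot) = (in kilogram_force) 7.621e+07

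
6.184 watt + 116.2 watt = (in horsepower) 0.1641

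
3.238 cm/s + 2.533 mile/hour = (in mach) 0.003421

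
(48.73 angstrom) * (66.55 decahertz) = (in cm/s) 0.0003243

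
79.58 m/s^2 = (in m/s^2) 79.58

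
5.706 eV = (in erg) 9.142e-12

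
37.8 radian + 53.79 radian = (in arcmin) 3.149e+05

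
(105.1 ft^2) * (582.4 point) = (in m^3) 2.006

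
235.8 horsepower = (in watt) 1.758e+05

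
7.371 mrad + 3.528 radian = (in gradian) 225.1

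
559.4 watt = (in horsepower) 0.7502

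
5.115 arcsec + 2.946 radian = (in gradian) 187.5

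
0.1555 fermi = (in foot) 5.102e-16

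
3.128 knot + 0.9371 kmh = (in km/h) 6.73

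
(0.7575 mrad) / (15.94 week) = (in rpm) 7.503e-10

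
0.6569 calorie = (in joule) 2.748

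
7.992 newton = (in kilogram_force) 0.815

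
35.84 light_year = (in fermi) 3.391e+32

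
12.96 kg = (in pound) 28.57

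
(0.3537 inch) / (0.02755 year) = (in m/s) 1.034e-08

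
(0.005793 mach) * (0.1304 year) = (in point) 2.299e+10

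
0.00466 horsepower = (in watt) 3.475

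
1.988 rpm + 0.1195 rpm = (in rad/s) 0.2207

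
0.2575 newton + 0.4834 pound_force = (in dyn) 2.408e+05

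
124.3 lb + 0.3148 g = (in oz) 1989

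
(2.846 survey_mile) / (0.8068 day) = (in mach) 0.000193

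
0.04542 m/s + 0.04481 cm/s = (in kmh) 0.1651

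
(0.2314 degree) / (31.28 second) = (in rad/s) 0.0001291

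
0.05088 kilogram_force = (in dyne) 4.99e+04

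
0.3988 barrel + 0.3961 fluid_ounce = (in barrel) 0.3989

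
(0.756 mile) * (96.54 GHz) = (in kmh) 4.228e+14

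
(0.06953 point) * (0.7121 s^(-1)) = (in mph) 3.907e-05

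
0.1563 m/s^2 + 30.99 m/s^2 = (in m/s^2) 31.15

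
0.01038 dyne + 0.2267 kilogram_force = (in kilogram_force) 0.2267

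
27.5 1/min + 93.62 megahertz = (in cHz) 9.362e+09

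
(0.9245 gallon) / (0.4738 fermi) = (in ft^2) 7.951e+13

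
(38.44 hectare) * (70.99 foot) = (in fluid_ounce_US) 2.812e+11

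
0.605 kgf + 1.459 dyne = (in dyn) 5.933e+05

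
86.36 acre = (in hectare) 34.95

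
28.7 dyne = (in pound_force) 6.452e-05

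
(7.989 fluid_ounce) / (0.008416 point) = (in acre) 0.01966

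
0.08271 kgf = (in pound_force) 0.1823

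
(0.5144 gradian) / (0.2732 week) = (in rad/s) 4.89e-08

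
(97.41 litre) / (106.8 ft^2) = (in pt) 27.83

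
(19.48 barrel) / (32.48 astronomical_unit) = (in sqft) 6.861e-12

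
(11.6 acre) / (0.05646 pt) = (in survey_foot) 7.732e+09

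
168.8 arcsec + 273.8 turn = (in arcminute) 5.914e+06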